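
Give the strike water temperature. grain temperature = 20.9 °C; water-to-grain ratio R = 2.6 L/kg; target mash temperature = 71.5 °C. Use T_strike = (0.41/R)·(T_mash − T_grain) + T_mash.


T_strike = (0.41/2.6)·(71.5 − 20.9) + 71.5

79.4792 °C


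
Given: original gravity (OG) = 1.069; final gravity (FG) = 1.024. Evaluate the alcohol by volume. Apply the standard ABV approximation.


ABV = (OG − FG) · 131.25
ABV = (1.069 − 1.024) · 131.25

5.9062 % ABV


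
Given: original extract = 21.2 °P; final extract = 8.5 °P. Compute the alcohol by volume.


SG = 259/(259 − P);  ABV = (OG − FG)·131.25
OG = 259/(259 − 21.2) = 1.0892
FG = 259/(259 − 8.5) = 1.0339
ABV = (1.0892 − 1.0339)·131.25

7.2474 % ABV


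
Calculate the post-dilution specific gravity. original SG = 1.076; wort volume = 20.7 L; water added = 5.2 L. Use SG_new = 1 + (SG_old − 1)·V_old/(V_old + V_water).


pts = (1.076 − 1)·1000·20.7/(20.7 + 5.2) = 60.7413
SG_new = 1 + 60.7413/1000

1.0607


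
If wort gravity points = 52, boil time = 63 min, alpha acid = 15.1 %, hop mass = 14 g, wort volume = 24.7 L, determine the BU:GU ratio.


U = 1.65·0.000125^(GP/1000)·(1−e^(−0.04t))/4.15;  IBU = (α/100)·m·U·1000/V;  BU:GU = IBU/GP
U = 1.65·0.000125^(52/1000)·(1−e^(−0.04·63))/4.15 = 0.2291
IBU = (15.1/100)·14·0.2291·1000/24.7 = 19.6089
BU:GU = 19.6089/52

0.3771


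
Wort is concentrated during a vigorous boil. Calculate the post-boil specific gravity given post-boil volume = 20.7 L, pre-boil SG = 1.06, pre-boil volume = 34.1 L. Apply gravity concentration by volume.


SG_post = 1 + (SG_pre − 1)·V_pre/V_post
pts_pre = (1.06 − 1)·1000 = 60.0000
pts_post = 60.0000·34.1/20.7 = 98.8406
SG_post = 1 + 98.8406/1000

1.0988


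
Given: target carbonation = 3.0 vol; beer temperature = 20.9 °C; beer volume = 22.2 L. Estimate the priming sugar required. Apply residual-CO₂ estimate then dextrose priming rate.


residual = 14.695·(0.01821 + 0.09011·e^(−0.04·T));  sugar = (target − residual)·4.0·V
residual = 14.695·(0.01821 + 0.09011·e^(−0.04·20.9)) = 0.8415
sugar = (3.0 − 0.8415)·4.0·22.2

191.6709 g


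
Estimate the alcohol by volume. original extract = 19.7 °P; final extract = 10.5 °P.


SG = 259/(259 − P);  ABV = (OG − FG)·131.25
OG = 259/(259 − 19.7) = 1.0823
FG = 259/(259 − 10.5) = 1.0423
ABV = (1.0823 − 1.0423)·131.25

5.2592 % ABV


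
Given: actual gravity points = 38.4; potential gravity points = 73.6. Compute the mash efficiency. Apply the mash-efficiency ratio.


efficiency = actual / potential × 100
efficiency = 38.4 / 73.6 × 100

52.1739 %


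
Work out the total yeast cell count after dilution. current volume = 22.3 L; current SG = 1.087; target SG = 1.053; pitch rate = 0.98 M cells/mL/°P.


V_w = V·((SG_c−1)/(SG_t−1)−1);  °P = 259 − 259/SG_t;  cells = rate·(V+V_w)·°P
V_w = 22.3·((1.087−1)/(1.053−1)−1) = 14.3057
V_final = 22.3 + 14.3057 = 36.6057
°P = 259 − 259/1.053 = 13.0361
cells = 0.98·36.6057·13.0361

467.6507 billion cells


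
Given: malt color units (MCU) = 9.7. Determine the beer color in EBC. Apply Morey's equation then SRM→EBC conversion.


SRM = 1.4922·MCU^0.6859;  EBC = SRM·1.97
SRM = 1.4922·9.7^0.6859 = 7.0901
EBC = 7.0901·1.97

13.9675 EBC


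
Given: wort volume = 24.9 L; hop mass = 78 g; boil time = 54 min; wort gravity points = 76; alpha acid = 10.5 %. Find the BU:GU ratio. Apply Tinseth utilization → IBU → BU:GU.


U = 1.65·0.000125^(GP/1000)·(1−e^(−0.04t))/4.15;  IBU = (α/100)·m·U·1000/V;  BU:GU = IBU/GP
U = 1.65·0.000125^(76/1000)·(1−e^(−0.04·54))/4.15 = 0.1777
IBU = (10.5/100)·78·0.1777·1000/24.9 = 58.4345
BU:GU = 58.4345/76

0.7689


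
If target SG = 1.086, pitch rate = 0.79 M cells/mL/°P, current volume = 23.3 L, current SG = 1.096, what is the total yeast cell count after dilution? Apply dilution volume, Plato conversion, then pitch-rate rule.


V_w = V·((SG_c−1)/(SG_t−1)−1);  °P = 259 − 259/SG_t;  cells = rate·(V+V_w)·°P
V_w = 23.3·((1.096−1)/(1.086−1)−1) = 2.7093
V_final = 23.3 + 2.7093 = 26.0093
°P = 259 − 259/1.086 = 20.5101
cells = 0.79·26.0093·20.5101

421.4288 billion cells


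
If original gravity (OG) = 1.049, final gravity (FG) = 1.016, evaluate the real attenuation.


AA = (OG−FG)/(OG−1)·100;  RA = AA·0.8192
AA = (1.049 − 1.016)/(1.049 − 1)·100 = 67.3469
RA = 67.3469·0.8192

55.1706 %


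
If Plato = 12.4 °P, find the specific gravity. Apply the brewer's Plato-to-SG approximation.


SG = 259/(259 − P)
SG = 259/(259 − 12.4)

1.0503


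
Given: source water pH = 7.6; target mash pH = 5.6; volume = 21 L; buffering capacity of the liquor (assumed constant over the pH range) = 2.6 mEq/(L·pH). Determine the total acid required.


acid = buffering capacity · (pH_source − pH_target) · V
acid = 2.6 · (7.6 − 5.6) · 21

109.2000 mEq


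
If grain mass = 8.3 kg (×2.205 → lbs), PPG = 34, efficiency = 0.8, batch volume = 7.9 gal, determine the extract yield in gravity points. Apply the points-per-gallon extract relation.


points = lbs × PPG × eff / vol
lbs = 8.3 × 2.205 = 18.3015
points = 18.3015 × 34 × 0.8 / 7.9

63.0128 points


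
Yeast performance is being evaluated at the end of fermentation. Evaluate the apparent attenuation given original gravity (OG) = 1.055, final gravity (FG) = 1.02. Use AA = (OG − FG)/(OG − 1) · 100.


AA = (1.055 − 1.02)/(1.055 − 1) · 100

63.6364 %


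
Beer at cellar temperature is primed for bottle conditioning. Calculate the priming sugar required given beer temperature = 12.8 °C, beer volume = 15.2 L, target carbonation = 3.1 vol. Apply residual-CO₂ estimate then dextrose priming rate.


residual = 14.695·(0.01821 + 0.09011·e^(−0.04·T));  sugar = (target − residual)·4.0·V
residual = 14.695·(0.01821 + 0.09011·e^(−0.04·12.8)) = 1.0612
sugar = (3.1 − 1.0612)·4.0·15.2

123.9613 g


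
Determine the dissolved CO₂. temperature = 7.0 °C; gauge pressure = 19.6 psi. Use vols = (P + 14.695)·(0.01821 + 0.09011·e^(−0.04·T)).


vols = (19.6 + 14.695)·(0.01821 + 0.09011·e^(−0.04·7.0))

2.9601 volumes


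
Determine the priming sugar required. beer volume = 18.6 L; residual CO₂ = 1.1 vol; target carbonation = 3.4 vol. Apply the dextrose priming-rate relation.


sugar = (target − residual)·4.0·V
sugar = (3.4 − 1.1)·4.0·18.6

171.1200 g


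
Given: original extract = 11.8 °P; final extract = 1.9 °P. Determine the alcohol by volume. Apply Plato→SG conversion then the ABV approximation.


SG = 259/(259 − P);  ABV = (OG − FG)·131.25
OG = 259/(259 − 11.8) = 1.0477
FG = 259/(259 − 1.9) = 1.0074
ABV = (1.0477 − 1.0074)·131.25

5.2952 % ABV


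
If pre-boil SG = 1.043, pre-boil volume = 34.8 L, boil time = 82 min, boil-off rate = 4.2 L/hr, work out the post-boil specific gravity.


V_post = V_pre − rate·(t/60);  SG_post = 1 + (SG_pre−1)·V_pre/V_post
V_post = 34.8 − 4.2·(82/60) = 29.0600
SG_post = 1 + (1.043 − 1)·34.8/29.0600

1.0515


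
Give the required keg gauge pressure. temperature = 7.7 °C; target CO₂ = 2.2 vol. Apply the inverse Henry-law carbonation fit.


psi = vols/(0.01821 + 0.09011·e^(−0.04·T)) − 14.695
psi = 2.2/(0.01821 + 0.09011·e^(−0.04·7.7)) − 14.695

11.3611 psi


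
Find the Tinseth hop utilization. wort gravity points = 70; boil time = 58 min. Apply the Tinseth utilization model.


U = 1.65·0.000125^(GP/1000) · (1 − e^(−0.04·t))/4.15
bigness = 1.65·0.000125^(70/1000) = 0.8796
boil_factor = (1 − e^(−0.04·58))/4.15 = 0.2173
U = 0.8796 · 0.2173

0.1911


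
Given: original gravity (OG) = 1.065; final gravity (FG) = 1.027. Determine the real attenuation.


AA = (OG−FG)/(OG−1)·100;  RA = AA·0.8192
AA = (1.065 − 1.027)/(1.065 − 1)·100 = 58.4615
RA = 58.4615·0.8192

47.8917 %


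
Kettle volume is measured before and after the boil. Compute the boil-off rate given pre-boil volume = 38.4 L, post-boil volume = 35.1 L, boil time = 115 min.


rate = (V_pre − V_post) / (t_min/60)
rate = (38.4 − 35.1) / (115/60)

1.7217 L/hr


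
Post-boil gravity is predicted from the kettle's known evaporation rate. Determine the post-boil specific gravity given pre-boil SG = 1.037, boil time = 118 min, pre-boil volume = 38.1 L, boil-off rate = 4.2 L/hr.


V_post = V_pre − rate·(t/60);  SG_post = 1 + (SG_pre−1)·V_pre/V_post
V_post = 38.1 − 4.2·(118/60) = 29.8400
SG_post = 1 + (1.037 − 1)·38.1/29.8400

1.0472


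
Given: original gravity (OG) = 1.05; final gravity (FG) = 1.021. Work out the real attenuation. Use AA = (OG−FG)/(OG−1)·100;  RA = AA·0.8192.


AA = (1.05 − 1.021)/(1.05 − 1)·100 = 58.0000
RA = 58.0000·0.8192

47.5136 %


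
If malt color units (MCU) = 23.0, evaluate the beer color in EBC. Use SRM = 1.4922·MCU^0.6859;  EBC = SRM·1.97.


SRM = 1.4922·23.0^0.6859 = 12.8185
EBC = 12.8185·1.97

25.2524 EBC


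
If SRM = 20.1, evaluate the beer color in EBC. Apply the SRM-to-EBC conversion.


EBC = SRM · 1.97
EBC = 20.1 · 1.97

39.5970 EBC


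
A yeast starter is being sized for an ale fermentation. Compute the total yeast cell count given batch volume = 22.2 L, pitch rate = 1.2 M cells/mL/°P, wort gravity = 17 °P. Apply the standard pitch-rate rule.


cells (billions) = rate · V_L · °P
cells = 1.2 · 22.2 · 17

452.8800 billion cells


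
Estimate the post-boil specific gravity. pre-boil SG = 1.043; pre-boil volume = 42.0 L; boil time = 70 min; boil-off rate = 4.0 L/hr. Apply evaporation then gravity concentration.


V_post = V_pre − rate·(t/60);  SG_post = 1 + (SG_pre−1)·V_pre/V_post
V_post = 42.0 − 4.0·(70/60) = 37.3333
SG_post = 1 + (1.043 − 1)·42.0/37.3333

1.0484


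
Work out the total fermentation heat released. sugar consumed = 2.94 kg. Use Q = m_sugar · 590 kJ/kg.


Q = 2.94 · 590

1734.6000 kJ


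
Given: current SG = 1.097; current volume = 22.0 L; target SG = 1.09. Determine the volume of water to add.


V_water = V·((SG_curr − 1)/(SG_target − 1) − 1)
V_water = 22.0·((1.097 − 1)/(1.09 − 1) − 1)

1.7111 L


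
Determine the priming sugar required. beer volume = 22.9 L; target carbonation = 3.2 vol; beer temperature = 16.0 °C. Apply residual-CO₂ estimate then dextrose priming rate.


residual = 14.695·(0.01821 + 0.09011·e^(−0.04·T));  sugar = (target − residual)·4.0·V
residual = 14.695·(0.01821 + 0.09011·e^(−0.04·16.0)) = 0.9658
sugar = (3.2 − 0.9658)·4.0·22.9

204.6510 g


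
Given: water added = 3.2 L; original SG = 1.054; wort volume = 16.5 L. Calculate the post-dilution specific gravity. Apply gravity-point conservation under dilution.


SG_new = 1 + (SG_old − 1)·V_old/(V_old + V_water)
pts = (1.054 − 1)·1000·16.5/(16.5 + 3.2) = 45.2284
SG_new = 1 + 45.2284/1000

1.0452


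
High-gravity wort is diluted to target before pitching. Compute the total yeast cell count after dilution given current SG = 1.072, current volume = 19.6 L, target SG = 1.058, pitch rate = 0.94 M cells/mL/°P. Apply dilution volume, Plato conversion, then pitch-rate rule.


V_w = V·((SG_c−1)/(SG_t−1)−1);  °P = 259 − 259/SG_t;  cells = rate·(V+V_w)·°P
V_w = 19.6·((1.072−1)/(1.058−1)−1) = 4.7310
V_final = 19.6 + 4.7310 = 24.3310
°P = 259 − 259/1.058 = 14.1985
cells = 0.94·24.3310·14.1985

324.7361 billion cells


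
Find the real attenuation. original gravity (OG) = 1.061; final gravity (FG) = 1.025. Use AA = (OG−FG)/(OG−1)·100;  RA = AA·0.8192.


AA = (1.061 − 1.025)/(1.061 − 1)·100 = 59.0164
RA = 59.0164·0.8192

48.3462 %


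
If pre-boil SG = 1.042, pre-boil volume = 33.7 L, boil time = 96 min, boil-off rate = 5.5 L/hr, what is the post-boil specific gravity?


V_post = V_pre − rate·(t/60);  SG_post = 1 + (SG_pre−1)·V_pre/V_post
V_post = 33.7 − 5.5·(96/60) = 24.9000
SG_post = 1 + (1.042 − 1)·33.7/24.9000

1.0568


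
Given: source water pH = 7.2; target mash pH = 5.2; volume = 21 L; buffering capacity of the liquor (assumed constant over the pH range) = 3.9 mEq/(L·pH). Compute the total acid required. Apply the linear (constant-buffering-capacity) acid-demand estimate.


acid = buffering capacity · (pH_source − pH_target) · V
acid = 3.9 · (7.2 − 5.2) · 21

163.8000 mEq


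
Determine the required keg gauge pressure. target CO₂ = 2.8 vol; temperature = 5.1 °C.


psi = vols/(0.01821 + 0.09011·e^(−0.04·T)) − 14.695
psi = 2.8/(0.01821 + 0.09011·e^(−0.04·5.1)) − 14.695

15.8422 psi


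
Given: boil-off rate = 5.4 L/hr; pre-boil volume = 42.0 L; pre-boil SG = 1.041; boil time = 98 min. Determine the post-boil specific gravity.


V_post = V_pre − rate·(t/60);  SG_post = 1 + (SG_pre−1)·V_pre/V_post
V_post = 42.0 − 5.4·(98/60) = 33.1800
SG_post = 1 + (1.041 − 1)·42.0/33.1800

1.0519


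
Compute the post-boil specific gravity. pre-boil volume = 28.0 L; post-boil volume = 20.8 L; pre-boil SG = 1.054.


SG_post = 1 + (SG_pre − 1)·V_pre/V_post
pts_pre = (1.054 − 1)·1000 = 54.0000
pts_post = 54.0000·28.0/20.8 = 72.6923
SG_post = 1 + 72.6923/1000

1.0727


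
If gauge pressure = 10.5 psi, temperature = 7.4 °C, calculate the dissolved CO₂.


vols = (P + 14.695)·(0.01821 + 0.09011·e^(−0.04·T))
vols = (10.5 + 14.695)·(0.01821 + 0.09011·e^(−0.04·7.4))

2.1474 volumes


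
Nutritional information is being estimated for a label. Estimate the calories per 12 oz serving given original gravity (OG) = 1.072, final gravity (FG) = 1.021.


ABW = (OG−FG)·131.25·0.79/FG;  °P = 259 − 259/SG (for OG→OE and FG→AE);  RE = 0.1808·OE + 0.8192·AE;  Cal = (6.9·ABW + 4·(RE−0.1))·FG·3.55
ABW = (1.072 − 1.021)·131.25·0.79/1.021 = 5.1793
OE = 259 − 259/1.072 = 17.3955 °P
AE = 259 − 259/1.021 = 5.3271 °P
RE = 0.1808·17.3955 + 0.8192·5.3271 = 7.5091 °P
Cal = (6.9·5.1793 + 4·(7.5091−0.1))·1.021·3.55

236.9496 kcal


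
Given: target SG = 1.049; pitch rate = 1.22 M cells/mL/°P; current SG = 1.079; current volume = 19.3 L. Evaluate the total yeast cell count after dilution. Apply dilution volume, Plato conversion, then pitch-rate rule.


V_w = V·((SG_c−1)/(SG_t−1)−1);  °P = 259 − 259/SG_t;  cells = rate·(V+V_w)·°P
V_w = 19.3·((1.079−1)/(1.049−1)−1) = 11.8163
V_final = 19.3 + 11.8163 = 31.1163
°P = 259 − 259/1.049 = 12.0982
cells = 1.22·31.1163·12.0982

459.2705 billion cells


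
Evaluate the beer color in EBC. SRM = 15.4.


EBC = SRM · 1.97
EBC = 15.4 · 1.97

30.3380 EBC


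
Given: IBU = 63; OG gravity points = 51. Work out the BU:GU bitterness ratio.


BU:GU = IBU / OG_points
BU:GU = 63 / 51

1.2353


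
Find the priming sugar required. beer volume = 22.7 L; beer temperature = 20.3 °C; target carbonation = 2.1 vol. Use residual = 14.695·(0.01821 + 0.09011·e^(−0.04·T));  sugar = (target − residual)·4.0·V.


residual = 14.695·(0.01821 + 0.09011·e^(−0.04·20.3)) = 0.8555
sugar = (2.1 − 0.8555)·4.0·22.7

113.0020 g


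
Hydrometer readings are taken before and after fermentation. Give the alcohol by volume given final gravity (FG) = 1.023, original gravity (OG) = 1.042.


ABV = (OG − FG) · 131.25
ABV = (1.042 − 1.023) · 131.25

2.4938 % ABV


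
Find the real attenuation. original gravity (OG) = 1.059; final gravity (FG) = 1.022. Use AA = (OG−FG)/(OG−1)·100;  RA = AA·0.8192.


AA = (1.059 − 1.022)/(1.059 − 1)·100 = 62.7119
RA = 62.7119·0.8192

51.3736 %


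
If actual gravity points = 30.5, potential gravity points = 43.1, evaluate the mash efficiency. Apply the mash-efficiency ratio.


efficiency = actual / potential × 100
efficiency = 30.5 / 43.1 × 100

70.7657 %


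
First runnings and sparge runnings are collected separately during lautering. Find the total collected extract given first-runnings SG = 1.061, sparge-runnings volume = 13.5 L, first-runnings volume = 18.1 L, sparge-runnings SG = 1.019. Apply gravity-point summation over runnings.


total = Σ (SG_i − 1)·1000·V_i
first = (1.061 − 1)·1000·18.1 = 1104.1000
sparge = (1.019 − 1)·1000·13.5 = 256.5000
total = 1104.1000 + 256.5000

1360.6000 gravity·L


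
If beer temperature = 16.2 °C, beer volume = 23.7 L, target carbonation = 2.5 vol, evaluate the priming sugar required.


residual = 14.695·(0.01821 + 0.09011·e^(−0.04·T));  sugar = (target − residual)·4.0·V
residual = 14.695·(0.01821 + 0.09011·e^(−0.04·16.2)) = 0.9603
sugar = (2.5 − 0.9603)·4.0·23.7

145.9678 g


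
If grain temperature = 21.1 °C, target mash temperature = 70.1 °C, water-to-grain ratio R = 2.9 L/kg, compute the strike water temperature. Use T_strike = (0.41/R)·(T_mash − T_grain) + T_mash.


T_strike = (0.41/2.9)·(70.1 − 21.1) + 70.1

77.0276 °C


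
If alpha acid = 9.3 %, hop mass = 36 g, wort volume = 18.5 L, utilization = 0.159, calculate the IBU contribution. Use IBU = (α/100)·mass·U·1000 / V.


IBU = (9.3/100)·36·0.159·1000 / 18.5

28.7747 IBU


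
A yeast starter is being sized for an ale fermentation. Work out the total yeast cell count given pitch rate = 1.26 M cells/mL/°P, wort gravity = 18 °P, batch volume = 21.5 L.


cells (billions) = rate · V_L · °P
cells = 1.26 · 21.5 · 18

487.6200 billion cells


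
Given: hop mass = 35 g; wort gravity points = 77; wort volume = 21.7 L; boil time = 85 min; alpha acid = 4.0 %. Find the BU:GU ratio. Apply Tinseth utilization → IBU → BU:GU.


U = 1.65·0.000125^(GP/1000)·(1−e^(−0.04t))/4.15;  IBU = (α/100)·m·U·1000/V;  BU:GU = IBU/GP
U = 1.65·0.000125^(77/1000)·(1−e^(−0.04·85))/4.15 = 0.1924
IBU = (4.0/100)·35·0.1924·1000/21.7 = 12.4115
BU:GU = 12.4115/77

0.1612


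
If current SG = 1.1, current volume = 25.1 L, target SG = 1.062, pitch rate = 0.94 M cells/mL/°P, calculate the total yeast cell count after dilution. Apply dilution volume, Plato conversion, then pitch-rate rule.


V_w = V·((SG_c−1)/(SG_t−1)−1);  °P = 259 − 259/SG_t;  cells = rate·(V+V_w)·°P
V_w = 25.1·((1.1−1)/(1.062−1)−1) = 15.3839
V_final = 25.1 + 15.3839 = 40.4839
°P = 259 − 259/1.062 = 15.1205
cells = 0.94·40.4839·15.1205

575.4092 billion cells


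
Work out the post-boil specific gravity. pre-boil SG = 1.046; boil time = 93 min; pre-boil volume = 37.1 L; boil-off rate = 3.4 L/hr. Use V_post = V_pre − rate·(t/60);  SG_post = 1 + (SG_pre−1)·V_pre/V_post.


V_post = 37.1 − 3.4·(93/60) = 31.8300
SG_post = 1 + (1.046 − 1)·37.1/31.8300

1.0536


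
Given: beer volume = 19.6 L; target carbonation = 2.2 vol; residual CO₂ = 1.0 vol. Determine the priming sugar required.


sugar = (target − residual)·4.0·V
sugar = (2.2 − 1.0)·4.0·19.6

94.0800 g


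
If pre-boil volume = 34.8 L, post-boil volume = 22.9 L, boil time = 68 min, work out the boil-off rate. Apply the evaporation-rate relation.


rate = (V_pre − V_post) / (t_min/60)
rate = (34.8 − 22.9) / (68/60)

10.5000 L/hr


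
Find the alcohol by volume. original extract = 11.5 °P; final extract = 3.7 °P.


SG = 259/(259 − P);  ABV = (OG − FG)·131.25
OG = 259/(259 − 11.5) = 1.0465
FG = 259/(259 − 3.7) = 1.0145
ABV = (1.0465 − 1.0145)·131.25

4.1963 % ABV


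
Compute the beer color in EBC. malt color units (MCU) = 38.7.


SRM = 1.4922·MCU^0.6859;  EBC = SRM·1.97
SRM = 1.4922·38.7^0.6859 = 18.3163
EBC = 18.3163·1.97

36.0831 EBC


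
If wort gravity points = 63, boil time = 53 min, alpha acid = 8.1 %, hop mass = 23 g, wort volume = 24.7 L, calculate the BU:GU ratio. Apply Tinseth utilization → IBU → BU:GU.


U = 1.65·0.000125^(GP/1000)·(1−e^(−0.04t))/4.15;  IBU = (α/100)·m·U·1000/V;  BU:GU = IBU/GP
U = 1.65·0.000125^(63/1000)·(1−e^(−0.04·53))/4.15 = 0.1986
IBU = (8.1/100)·23·0.1986·1000/24.7 = 14.9804
BU:GU = 14.9804/63

0.2378


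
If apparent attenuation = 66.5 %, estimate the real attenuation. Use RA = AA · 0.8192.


RA = 66.5 · 0.8192

54.4768 %


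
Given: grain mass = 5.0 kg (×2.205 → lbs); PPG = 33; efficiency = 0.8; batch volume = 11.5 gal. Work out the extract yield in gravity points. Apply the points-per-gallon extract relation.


points = lbs × PPG × eff / vol
lbs = 5.0 × 2.205 = 11.0250
points = 11.0250 × 33 × 0.8 / 11.5

25.3096 points


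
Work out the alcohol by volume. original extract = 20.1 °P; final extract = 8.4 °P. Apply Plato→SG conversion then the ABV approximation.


SG = 259/(259 − P);  ABV = (OG − FG)·131.25
OG = 259/(259 − 20.1) = 1.0841
FG = 259/(259 − 8.4) = 1.0335
ABV = (1.0841 − 1.0335)·131.25

6.6434 % ABV


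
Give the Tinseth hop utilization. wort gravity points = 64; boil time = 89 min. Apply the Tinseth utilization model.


U = 1.65·0.000125^(GP/1000) · (1 − e^(−0.04·t))/4.15
bigness = 1.65·0.000125^(64/1000) = 0.9283
boil_factor = (1 − e^(−0.04·89))/4.15 = 0.2341
U = 0.9283 · 0.2341

0.2173


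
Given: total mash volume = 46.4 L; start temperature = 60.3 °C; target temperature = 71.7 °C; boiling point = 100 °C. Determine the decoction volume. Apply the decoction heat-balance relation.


V_dec = V_total·(T_target − T_start)/(T_boil − T_start)
V_dec = 46.4·(71.7 − 60.3)/(100 − 60.3)

13.3239 L


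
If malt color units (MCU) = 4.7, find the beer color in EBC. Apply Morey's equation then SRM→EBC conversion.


SRM = 1.4922·MCU^0.6859;  EBC = SRM·1.97
SRM = 1.4922·4.7^0.6859 = 4.3134
EBC = 4.3134·1.97

8.4974 EBC


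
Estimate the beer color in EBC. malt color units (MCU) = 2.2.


SRM = 1.4922·MCU^0.6859;  EBC = SRM·1.97
SRM = 1.4922·2.2^0.6859 = 2.5627
EBC = 2.5627·1.97

5.0485 EBC


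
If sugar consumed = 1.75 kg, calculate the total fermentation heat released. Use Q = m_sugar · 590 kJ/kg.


Q = 1.75 · 590

1032.5000 kJ


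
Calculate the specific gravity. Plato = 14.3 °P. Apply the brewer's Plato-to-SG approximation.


SG = 259/(259 − P)
SG = 259/(259 − 14.3)

1.0584


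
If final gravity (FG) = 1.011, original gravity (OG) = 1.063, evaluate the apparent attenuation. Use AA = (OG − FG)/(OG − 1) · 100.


AA = (1.063 − 1.011)/(1.063 − 1) · 100

82.5397 %


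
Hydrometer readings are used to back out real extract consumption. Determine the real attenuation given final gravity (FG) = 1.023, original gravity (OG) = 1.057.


AA = (OG−FG)/(OG−1)·100;  RA = AA·0.8192
AA = (1.057 − 1.023)/(1.057 − 1)·100 = 59.6491
RA = 59.6491·0.8192

48.8646 %


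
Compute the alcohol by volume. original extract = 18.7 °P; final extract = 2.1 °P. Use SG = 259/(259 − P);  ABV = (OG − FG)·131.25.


OG = 259/(259 − 18.7) = 1.0778
FG = 259/(259 − 2.1) = 1.0082
ABV = (1.0778 − 1.0082)·131.25

9.1409 % ABV


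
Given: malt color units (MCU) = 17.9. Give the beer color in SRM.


SRM = 1.4922 · MCU^0.6859
SRM = 1.4922 · 17.9^0.6859

10.7934 SRM


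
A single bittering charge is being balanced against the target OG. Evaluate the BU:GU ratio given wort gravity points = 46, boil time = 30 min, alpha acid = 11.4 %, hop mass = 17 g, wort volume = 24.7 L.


U = 1.65·0.000125^(GP/1000)·(1−e^(−0.04t))/4.15;  IBU = (α/100)·m·U·1000/V;  BU:GU = IBU/GP
U = 1.65·0.000125^(46/1000)·(1−e^(−0.04·30))/4.15 = 0.1838
IBU = (11.4/100)·17·0.1838·1000/24.7 = 14.4181
BU:GU = 14.4181/46

0.3134


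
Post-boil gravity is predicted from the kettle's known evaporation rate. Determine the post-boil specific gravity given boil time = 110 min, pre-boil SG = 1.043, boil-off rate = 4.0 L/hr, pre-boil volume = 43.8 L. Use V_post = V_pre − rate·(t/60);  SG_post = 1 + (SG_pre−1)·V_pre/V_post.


V_post = 43.8 − 4.0·(110/60) = 36.4667
SG_post = 1 + (1.043 − 1)·43.8/36.4667

1.0516


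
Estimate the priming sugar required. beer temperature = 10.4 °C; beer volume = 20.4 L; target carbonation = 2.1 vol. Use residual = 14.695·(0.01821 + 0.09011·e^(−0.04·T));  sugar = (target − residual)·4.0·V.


residual = 14.695·(0.01821 + 0.09011·e^(−0.04·10.4)) = 1.1411
sugar = (2.1 − 1.1411)·4.0·20.4

78.2444 g


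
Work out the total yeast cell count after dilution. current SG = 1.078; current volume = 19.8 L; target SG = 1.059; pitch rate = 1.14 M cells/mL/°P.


V_w = V·((SG_c−1)/(SG_t−1)−1);  °P = 259 − 259/SG_t;  cells = rate·(V+V_w)·°P
V_w = 19.8·((1.078−1)/(1.059−1)−1) = 6.3763
V_final = 19.8 + 6.3763 = 26.1763
°P = 259 − 259/1.059 = 14.4297
cells = 1.14·26.1763·14.4297

430.5945 billion cells


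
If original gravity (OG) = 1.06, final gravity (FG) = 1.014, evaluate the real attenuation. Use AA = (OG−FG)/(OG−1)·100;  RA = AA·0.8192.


AA = (1.06 − 1.014)/(1.06 − 1)·100 = 76.6667
RA = 76.6667·0.8192

62.8053 %


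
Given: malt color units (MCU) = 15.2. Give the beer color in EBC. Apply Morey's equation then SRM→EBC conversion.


SRM = 1.4922·MCU^0.6859;  EBC = SRM·1.97
SRM = 1.4922·15.2^0.6859 = 9.6484
EBC = 9.6484·1.97

19.0073 EBC


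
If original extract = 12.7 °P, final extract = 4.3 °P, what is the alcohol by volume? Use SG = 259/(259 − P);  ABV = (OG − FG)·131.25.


OG = 259/(259 − 12.7) = 1.0516
FG = 259/(259 − 4.3) = 1.0169
ABV = (1.0516 − 1.0169)·131.25

4.5518 % ABV


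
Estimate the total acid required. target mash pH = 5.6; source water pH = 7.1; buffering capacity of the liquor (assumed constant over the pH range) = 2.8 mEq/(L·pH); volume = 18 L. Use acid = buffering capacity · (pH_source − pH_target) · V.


acid = 2.8 · (7.1 − 5.6) · 18

75.6000 mEq


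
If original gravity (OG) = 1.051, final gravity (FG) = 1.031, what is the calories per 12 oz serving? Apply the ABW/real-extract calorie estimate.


ABW = (OG−FG)·131.25·0.79/FG;  °P = 259 − 259/SG (for OG→OE and FG→AE);  RE = 0.1808·OE + 0.8192·AE;  Cal = (6.9·ABW + 4·(RE−0.1))·FG·3.55
ABW = (1.051 − 1.031)·131.25·0.79/1.031 = 2.0114
OE = 259 − 259/1.051 = 12.5680 °P
AE = 259 − 259/1.031 = 7.7876 °P
RE = 0.1808·12.5680 + 0.8192·7.7876 = 8.6519 °P
Cal = (6.9·2.0114 + 4·(8.6519−0.1))·1.031·3.55

175.9979 kcal


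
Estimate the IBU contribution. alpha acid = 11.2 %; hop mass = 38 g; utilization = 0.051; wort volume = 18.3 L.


IBU = (α/100)·mass·U·1000 / V
IBU = (11.2/100)·38·0.051·1000 / 18.3

11.8610 IBU


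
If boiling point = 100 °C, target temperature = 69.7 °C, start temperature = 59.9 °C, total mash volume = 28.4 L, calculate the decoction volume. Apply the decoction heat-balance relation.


V_dec = V_total·(T_target − T_start)/(T_boil − T_start)
V_dec = 28.4·(69.7 − 59.9)/(100 − 59.9)

6.9406 L


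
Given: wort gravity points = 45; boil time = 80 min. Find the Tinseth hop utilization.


U = 1.65·0.000125^(GP/1000) · (1 − e^(−0.04·t))/4.15
bigness = 1.65·0.000125^(45/1000) = 1.1011
boil_factor = (1 − e^(−0.04·80))/4.15 = 0.2311
U = 1.1011 · 0.2311

0.2545


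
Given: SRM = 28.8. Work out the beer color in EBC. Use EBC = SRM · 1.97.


EBC = 28.8 · 1.97

56.7360 EBC


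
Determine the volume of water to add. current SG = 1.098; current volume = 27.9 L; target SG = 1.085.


V_water = V·((SG_curr − 1)/(SG_target − 1) − 1)
V_water = 27.9·((1.098 − 1)/(1.085 − 1) − 1)

4.2671 L


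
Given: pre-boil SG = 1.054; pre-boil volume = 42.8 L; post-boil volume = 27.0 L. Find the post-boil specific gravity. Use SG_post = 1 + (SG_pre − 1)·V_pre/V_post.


pts_pre = (1.054 − 1)·1000 = 54.0000
pts_post = 54.0000·42.8/27.0 = 85.6000
SG_post = 1 + 85.6000/1000

1.0856


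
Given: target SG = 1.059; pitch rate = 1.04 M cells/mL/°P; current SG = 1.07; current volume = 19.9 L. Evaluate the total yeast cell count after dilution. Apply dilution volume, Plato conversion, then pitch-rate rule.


V_w = V·((SG_c−1)/(SG_t−1)−1);  °P = 259 − 259/SG_t;  cells = rate·(V+V_w)·°P
V_w = 19.9·((1.07−1)/(1.059−1)−1) = 3.7102
V_final = 19.9 + 3.7102 = 23.6102
°P = 259 − 259/1.059 = 14.4297
cells = 1.04·23.6102·14.4297

354.3140 billion cells


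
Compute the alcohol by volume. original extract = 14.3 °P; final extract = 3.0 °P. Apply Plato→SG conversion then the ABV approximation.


SG = 259/(259 − P);  ABV = (OG − FG)·131.25
OG = 259/(259 − 14.3) = 1.0584
FG = 259/(259 − 3.0) = 1.0117
ABV = (1.0584 − 1.0117)·131.25

6.1320 % ABV


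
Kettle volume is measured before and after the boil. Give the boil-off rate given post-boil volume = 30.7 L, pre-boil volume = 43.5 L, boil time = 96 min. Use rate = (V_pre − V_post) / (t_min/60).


rate = (43.5 − 30.7) / (96/60)

8.0000 L/hr


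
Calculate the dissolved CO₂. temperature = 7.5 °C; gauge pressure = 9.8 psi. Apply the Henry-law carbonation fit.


vols = (P + 14.695)·(0.01821 + 0.09011·e^(−0.04·T))
vols = (9.8 + 14.695)·(0.01821 + 0.09011·e^(−0.04·7.5))

2.0812 volumes


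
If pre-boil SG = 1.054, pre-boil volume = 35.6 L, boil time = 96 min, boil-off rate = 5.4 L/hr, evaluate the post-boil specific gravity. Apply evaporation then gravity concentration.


V_post = V_pre − rate·(t/60);  SG_post = 1 + (SG_pre−1)·V_pre/V_post
V_post = 35.6 − 5.4·(96/60) = 26.9600
SG_post = 1 + (1.054 − 1)·35.6/26.9600

1.0713


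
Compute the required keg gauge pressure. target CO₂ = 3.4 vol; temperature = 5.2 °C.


psi = vols/(0.01821 + 0.09011·e^(−0.04·T)) − 14.695
psi = 3.4/(0.01821 + 0.09011·e^(−0.04·5.2)) − 14.695

22.5049 psi


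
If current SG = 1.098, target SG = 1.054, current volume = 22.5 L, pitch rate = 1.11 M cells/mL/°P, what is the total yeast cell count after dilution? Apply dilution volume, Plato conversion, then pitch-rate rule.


V_w = V·((SG_c−1)/(SG_t−1)−1);  °P = 259 − 259/SG_t;  cells = rate·(V+V_w)·°P
V_w = 22.5·((1.098−1)/(1.054−1)−1) = 18.3333
V_final = 22.5 + 18.3333 = 40.8333
°P = 259 − 259/1.054 = 13.2694
cells = 1.11·40.8333·13.2694

601.4378 billion cells


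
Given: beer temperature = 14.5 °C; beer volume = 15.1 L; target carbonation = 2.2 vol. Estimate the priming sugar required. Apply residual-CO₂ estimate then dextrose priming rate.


residual = 14.695·(0.01821 + 0.09011·e^(−0.04·T));  sugar = (target − residual)·4.0·V
residual = 14.695·(0.01821 + 0.09011·e^(−0.04·14.5)) = 1.0090
sugar = (2.2 − 1.0090)·4.0·15.1

71.9367 g


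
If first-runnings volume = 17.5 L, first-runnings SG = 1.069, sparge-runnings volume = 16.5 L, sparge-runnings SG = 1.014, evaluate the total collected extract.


total = Σ (SG_i − 1)·1000·V_i
first = (1.069 − 1)·1000·17.5 = 1207.5000
sparge = (1.014 − 1)·1000·16.5 = 231.0000
total = 1207.5000 + 231.0000

1438.5000 gravity·L


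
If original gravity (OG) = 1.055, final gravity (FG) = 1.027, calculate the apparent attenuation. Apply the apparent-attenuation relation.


AA = (OG − FG)/(OG − 1) · 100
AA = (1.055 − 1.027)/(1.055 − 1) · 100

50.9091 %


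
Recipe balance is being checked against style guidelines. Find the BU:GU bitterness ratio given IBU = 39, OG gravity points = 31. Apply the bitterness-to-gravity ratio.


BU:GU = IBU / OG_points
BU:GU = 39 / 31

1.2581


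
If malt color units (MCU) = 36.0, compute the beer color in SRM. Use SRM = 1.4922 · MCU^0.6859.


SRM = 1.4922 · 36.0^0.6859

17.4299 SRM


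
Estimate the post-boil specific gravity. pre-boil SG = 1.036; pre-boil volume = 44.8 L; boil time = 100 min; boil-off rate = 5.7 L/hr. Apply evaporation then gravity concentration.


V_post = V_pre − rate·(t/60);  SG_post = 1 + (SG_pre−1)·V_pre/V_post
V_post = 44.8 − 5.7·(100/60) = 35.3000
SG_post = 1 + (1.036 − 1)·44.8/35.3000

1.0457


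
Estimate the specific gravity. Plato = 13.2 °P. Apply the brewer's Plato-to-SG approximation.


SG = 259/(259 − P)
SG = 259/(259 − 13.2)

1.0537


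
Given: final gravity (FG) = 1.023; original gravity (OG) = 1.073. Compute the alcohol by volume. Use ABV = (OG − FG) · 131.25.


ABV = (1.073 − 1.023) · 131.25

6.5625 % ABV


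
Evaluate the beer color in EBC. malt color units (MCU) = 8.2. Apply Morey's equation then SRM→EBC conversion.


SRM = 1.4922·MCU^0.6859;  EBC = SRM·1.97
SRM = 1.4922·8.2^0.6859 = 6.3185
EBC = 6.3185·1.97

12.4474 EBC


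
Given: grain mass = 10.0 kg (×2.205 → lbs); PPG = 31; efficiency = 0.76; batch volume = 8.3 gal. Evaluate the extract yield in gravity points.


points = lbs × PPG × eff / vol
lbs = 10.0 × 2.205 = 22.0500
points = 22.0500 × 31 × 0.76 / 8.3

62.5901 points


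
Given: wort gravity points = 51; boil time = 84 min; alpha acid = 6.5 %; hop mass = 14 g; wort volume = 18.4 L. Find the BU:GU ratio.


U = 1.65·0.000125^(GP/1000)·(1−e^(−0.04t))/4.15;  IBU = (α/100)·m·U·1000/V;  BU:GU = IBU/GP
U = 1.65·0.000125^(51/1000)·(1−e^(−0.04·84))/4.15 = 0.2427
IBU = (6.5/100)·14·0.2427·1000/18.4 = 12.0019
BU:GU = 12.0019/51

0.2353


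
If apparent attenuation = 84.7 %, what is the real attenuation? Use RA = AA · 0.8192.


RA = 84.7 · 0.8192

69.3862 %


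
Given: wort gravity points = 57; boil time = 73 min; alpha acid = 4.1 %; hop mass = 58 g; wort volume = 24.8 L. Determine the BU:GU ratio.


U = 1.65·0.000125^(GP/1000)·(1−e^(−0.04t))/4.15;  IBU = (α/100)·m·U·1000/V;  BU:GU = IBU/GP
U = 1.65·0.000125^(57/1000)·(1−e^(−0.04·73))/4.15 = 0.2254
IBU = (4.1/100)·58·0.2254·1000/24.8 = 21.6093
BU:GU = 21.6093/57

0.3791


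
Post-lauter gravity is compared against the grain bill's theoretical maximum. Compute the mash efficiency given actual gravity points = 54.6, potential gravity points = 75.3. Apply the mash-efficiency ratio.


efficiency = actual / potential × 100
efficiency = 54.6 / 75.3 × 100

72.5100 %


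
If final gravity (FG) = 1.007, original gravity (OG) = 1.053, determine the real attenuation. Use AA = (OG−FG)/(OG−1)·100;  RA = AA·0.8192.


AA = (1.053 − 1.007)/(1.053 − 1)·100 = 86.7925
RA = 86.7925·0.8192

71.1004 %


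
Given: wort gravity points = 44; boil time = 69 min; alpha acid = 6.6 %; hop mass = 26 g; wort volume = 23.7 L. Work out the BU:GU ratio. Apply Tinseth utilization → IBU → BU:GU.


U = 1.65·0.000125^(GP/1000)·(1−e^(−0.04t))/4.15;  IBU = (α/100)·m·U·1000/V;  BU:GU = IBU/GP
U = 1.65·0.000125^(44/1000)·(1−e^(−0.04·69))/4.15 = 0.2508
IBU = (6.6/100)·26·0.2508·1000/23.7 = 18.1582
BU:GU = 18.1582/44

0.4127


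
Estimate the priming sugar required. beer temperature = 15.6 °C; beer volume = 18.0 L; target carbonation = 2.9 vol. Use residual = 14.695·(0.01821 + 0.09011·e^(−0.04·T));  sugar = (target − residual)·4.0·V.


residual = 14.695·(0.01821 + 0.09011·e^(−0.04·15.6)) = 0.9771
sugar = (2.9 − 0.9771)·4.0·18.0

138.4502 g


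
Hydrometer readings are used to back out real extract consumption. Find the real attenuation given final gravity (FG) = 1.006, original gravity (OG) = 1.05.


AA = (OG−FG)/(OG−1)·100;  RA = AA·0.8192
AA = (1.05 − 1.006)/(1.05 − 1)·100 = 88.0000
RA = 88.0000·0.8192

72.0896 %


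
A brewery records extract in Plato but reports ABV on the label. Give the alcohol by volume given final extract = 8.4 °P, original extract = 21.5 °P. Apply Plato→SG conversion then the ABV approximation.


SG = 259/(259 − P);  ABV = (OG − FG)·131.25
OG = 259/(259 − 21.5) = 1.0905
FG = 259/(259 − 8.4) = 1.0335
ABV = (1.0905 − 1.0335)·131.25

7.4821 % ABV


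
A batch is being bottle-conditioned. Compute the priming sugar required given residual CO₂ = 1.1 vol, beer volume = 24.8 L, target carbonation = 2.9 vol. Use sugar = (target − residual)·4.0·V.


sugar = (2.9 − 1.1)·4.0·24.8

178.5600 g


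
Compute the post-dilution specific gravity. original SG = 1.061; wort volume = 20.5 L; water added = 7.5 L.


SG_new = 1 + (SG_old − 1)·V_old/(V_old + V_water)
pts = (1.061 − 1)·1000·20.5/(20.5 + 7.5) = 44.6607
SG_new = 1 + 44.6607/1000

1.0447


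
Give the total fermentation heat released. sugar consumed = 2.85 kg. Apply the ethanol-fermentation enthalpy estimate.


Q = m_sugar · 590 kJ/kg
Q = 2.85 · 590

1681.5000 kJ


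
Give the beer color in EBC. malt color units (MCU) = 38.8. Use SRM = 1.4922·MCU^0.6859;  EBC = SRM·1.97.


SRM = 1.4922·38.8^0.6859 = 18.3488
EBC = 18.3488·1.97

36.1471 EBC


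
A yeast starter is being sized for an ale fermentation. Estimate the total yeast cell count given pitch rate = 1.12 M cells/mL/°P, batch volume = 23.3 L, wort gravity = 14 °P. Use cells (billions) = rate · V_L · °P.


cells = 1.12 · 23.3 · 14

365.3440 billion cells


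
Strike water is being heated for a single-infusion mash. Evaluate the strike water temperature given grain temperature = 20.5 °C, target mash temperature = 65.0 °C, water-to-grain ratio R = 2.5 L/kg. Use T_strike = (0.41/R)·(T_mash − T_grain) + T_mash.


T_strike = (0.41/2.5)·(65.0 − 20.5) + 65.0

72.2980 °C


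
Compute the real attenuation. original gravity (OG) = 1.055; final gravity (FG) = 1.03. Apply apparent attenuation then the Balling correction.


AA = (OG−FG)/(OG−1)·100;  RA = AA·0.8192
AA = (1.055 − 1.03)/(1.055 − 1)·100 = 45.4545
RA = 45.4545·0.8192

37.2364 %


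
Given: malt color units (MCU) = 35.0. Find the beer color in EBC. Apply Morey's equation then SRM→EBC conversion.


SRM = 1.4922·MCU^0.6859;  EBC = SRM·1.97
SRM = 1.4922·35.0^0.6859 = 17.0963
EBC = 17.0963·1.97

33.6798 EBC


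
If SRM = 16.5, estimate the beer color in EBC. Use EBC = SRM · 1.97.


EBC = 16.5 · 1.97

32.5050 EBC


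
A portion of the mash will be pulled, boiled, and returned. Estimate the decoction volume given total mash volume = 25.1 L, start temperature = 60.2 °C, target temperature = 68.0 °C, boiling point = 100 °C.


V_dec = V_total·(T_target − T_start)/(T_boil − T_start)
V_dec = 25.1·(68.0 − 60.2)/(100 − 60.2)

4.9191 L


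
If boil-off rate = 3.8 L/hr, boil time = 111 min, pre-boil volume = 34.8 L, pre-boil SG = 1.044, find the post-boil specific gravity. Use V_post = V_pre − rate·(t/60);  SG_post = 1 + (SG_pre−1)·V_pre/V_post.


V_post = 34.8 − 3.8·(111/60) = 27.7700
SG_post = 1 + (1.044 − 1)·34.8/27.7700

1.0551


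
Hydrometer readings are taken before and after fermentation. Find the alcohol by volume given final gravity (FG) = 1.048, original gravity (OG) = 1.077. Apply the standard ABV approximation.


ABV = (OG − FG) · 131.25
ABV = (1.077 − 1.048) · 131.25

3.8062 % ABV


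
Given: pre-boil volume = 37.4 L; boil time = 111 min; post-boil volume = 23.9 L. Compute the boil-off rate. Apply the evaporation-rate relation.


rate = (V_pre − V_post) / (t_min/60)
rate = (37.4 − 23.9) / (111/60)

7.2973 L/hr


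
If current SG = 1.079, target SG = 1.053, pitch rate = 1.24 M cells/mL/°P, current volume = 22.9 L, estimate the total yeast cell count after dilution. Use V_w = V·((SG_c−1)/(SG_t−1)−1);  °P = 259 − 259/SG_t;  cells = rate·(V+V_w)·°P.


V_w = 22.9·((1.079−1)/(1.053−1)−1) = 11.2340
V_final = 22.9 + 11.2340 = 34.1340
°P = 259 − 259/1.053 = 13.0361
cells = 1.24·34.1340·13.0361

551.7669 billion cells


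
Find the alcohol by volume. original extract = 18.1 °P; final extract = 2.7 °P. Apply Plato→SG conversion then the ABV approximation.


SG = 259/(259 − P);  ABV = (OG − FG)·131.25
OG = 259/(259 − 18.1) = 1.0751
FG = 259/(259 − 2.7) = 1.0105
ABV = (1.0751 − 1.0105)·131.25

8.4788 % ABV


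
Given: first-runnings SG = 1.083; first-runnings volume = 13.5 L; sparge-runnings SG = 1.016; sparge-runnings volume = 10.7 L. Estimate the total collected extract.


total = Σ (SG_i − 1)·1000·V_i
first = (1.083 − 1)·1000·13.5 = 1120.5000
sparge = (1.016 − 1)·1000·10.7 = 171.2000
total = 1120.5000 + 171.2000

1291.7000 gravity·L
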